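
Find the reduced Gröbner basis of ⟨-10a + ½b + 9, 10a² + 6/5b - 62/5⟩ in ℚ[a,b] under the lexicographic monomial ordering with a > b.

f_1 = -10a + ½b + 9, LT = a.
f_2 = 10a² + 6/5b - 62/5, LT = a².

S(f_1,f_2): lcm = a². S = -1/20ab - 9/10a - 3/25b + 31/25.
  leading term ab: subtract (1/200b)·f_1 from -1/20ab - 9/10a - 3/25b + 31/25 → -9/10a - 1/400b² - 33/200b + 31/25
  leading term a: subtract (9/100)·f_1 from -9/10a - 1/400b² - 33/200b + 31/25 → -1/400b² - 21/100b + 43/100
  leading term b²: no divisor's leading term divides it; move -1/400b² to the remainder.
  leading term b: no divisor's leading term divides it; move -21/100b to the remainder.
  leading term 1: no divisor's leading term divides it; move 43/100 to the remainder.
  remainder -1/400b² - 21/100b + 43/100 ≠ 0; add g_3 = -1/400b² - 21/100b + 43/100 to the basis.

The other S-polynomials (S(f_1,g_3), S(f_2,g_3)) all reduce to 0 modulo the current basis, so we have a Gröbner basis.
Inter-reduce: drop elements whose leading term is divisible by another's, tail-reduce, and make monic.

G = {a - 1/20b - 9/10, b² + 84b - 172}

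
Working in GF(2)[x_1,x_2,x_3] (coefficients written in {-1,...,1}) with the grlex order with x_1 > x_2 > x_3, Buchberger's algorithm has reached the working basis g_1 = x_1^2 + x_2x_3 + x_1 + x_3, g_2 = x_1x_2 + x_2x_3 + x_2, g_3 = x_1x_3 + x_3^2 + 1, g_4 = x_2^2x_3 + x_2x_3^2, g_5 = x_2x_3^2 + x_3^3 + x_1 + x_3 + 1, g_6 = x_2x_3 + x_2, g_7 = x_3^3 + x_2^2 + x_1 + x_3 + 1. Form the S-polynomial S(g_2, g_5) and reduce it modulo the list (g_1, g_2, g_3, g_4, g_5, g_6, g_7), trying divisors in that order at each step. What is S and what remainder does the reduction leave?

lcm(LM(g_2), LM(g_5)) = x_1x_2x_3^2.
S = (lcm/LT(g_2))·g_2 − (lcm/LT(g_5))·g_5 = x_1x_3^3 + x_2x_3^3 + x_2x_3^2 + x_1^2 + x_1x_3 + x_1.
Reduce S modulo (g_1, g_2, g_3, g_4, g_5, g_6, g_7) in that order:
  leading term x_1x_3^3: subtract (x_3^2)·g_3 from x_1x_3^3 + x_2x_3^3 + x_2x_3^2 + x_1^2 + x_1x_3 + x_1 → x_2x_3^3 + x_3^4 + x_2x_3^2 + x_1^2 + x_1x_3 + x_3^2 + x_1
  leading term x_2x_3^3: subtract (x_3)·g_5 from x_2x_3^3 + x_3^4 + x_2x_3^2 + x_1^2 + x_1x_3 + x_3^2 + x_1 → x_2x_3^2 + x_1^2 + x_1 + x_3
  leading term x_2x_3^2: subtract (1)·g_5 from x_2x_3^2 + x_1^2 + x_1 + x_3 → x_3^3 + x_1^2 + 1
  leading term x_3^3: subtract (1)·g_7 from x_3^3 + x_1^2 + 1 → x_1^2 + x_2^2 + x_1 + x_3
  leading term x_1^2: subtract (1)·g_1 from x_1^2 + x_2^2 + x_1 + x_3 → x_2^2 + x_2x_3
  leading term x_2^2: no divisor's leading term divides it; move x_2^2 to the remainder.
  leading term x_2x_3: subtract (1)·g_6 from x_2x_3 → x_2
  leading term x_2: no divisor's leading term divides it; move x_2 to the remainder.
The remainder x_2^2 + x_2 is nonzero, so it would be added as the next basis element.
This is the inner loop of Buchberger's algorithm — each nonzero remainder becomes a new basis element.

S(g_2, g_5) = x_1x_3^3 + x_2x_3^3 + x_2x_3^2 + x_1^2 + x_1x_3 + x_1; remainder on division = x_2^2 + x_2.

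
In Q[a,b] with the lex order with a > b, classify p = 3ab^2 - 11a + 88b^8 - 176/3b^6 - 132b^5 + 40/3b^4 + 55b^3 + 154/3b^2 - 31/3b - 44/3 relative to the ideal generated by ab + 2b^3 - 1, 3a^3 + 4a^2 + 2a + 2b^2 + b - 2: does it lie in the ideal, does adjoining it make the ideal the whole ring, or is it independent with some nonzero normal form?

First compute the reduced Gröbner basis of I by Buchberger's algorithm.
f_1 = ab + 2b^3 - 1, LT = ab.
f_2 = 3a^3 + 4a^2 + 2a + 2b^2 + b - 2, LT = a^3.

S(f_1,f_2): lcm = a^3b. S = 2a^2b^3 - 4/3a^2b - a^2 - 2/3ab - 2/3b^3 - 1/3b^2 + 2/3b.
  reduce S modulo (f_1, f_2):
  remainder -a^2 - 4/3a + 8b^7 - 16/3b^5 - 8b^4 + 2/3b^3 + 7/3b^2 + 8/3b - 2/3 ≠ 0; add h_3 = -a^2 - 4/3a + 8b^7 - 16/3b^5 - 8b^4 + 2/3b^3 + 7/3b^2 + 8/3b - 2/3 to the basis.

S(f_1,h_3): lcm = a^2b. S = 2ab^3 - 4/3ab - a + 8b^8 - 16/3b^6 - 8b^5 + 2/3b^4 + 7/3b^3 + 8/3b^2 - 2/3b.
  reduce S modulo (f_1, f_2, h_3):
  remainder -a + 8b^8 - 16/3b^6 - 12b^5 + 2/3b^4 + 5b^3 + 14/3b^2 - 2/3b - 4/3 ≠ 0; add h_4 = -a + 8b^8 - 16/3b^6 - 12b^5 + 2/3b^4 + 5b^3 + 14/3b^2 - 2/3b - 4/3 to the basis.

S(f_2,h_3): lcm = a^3. S = 8ab^7 - 16/3ab^5 - 8ab^4 + 2/3ab^3 + 7/3ab^2 + 8/3ab + 2/3b^2 + 1/3b - 2/3.
  reduce S modulo (f_1, f_2, h_3, h_4):
  remainder -16b^9 + 32/3b^7 + 24b^6 - 4/3b^5 - 10b^4 - 40/3b^3 + 4/3b^2 + 8/3b + 2 ≠ 0; add h_5 = -16b^9 + 32/3b^7 + 24b^6 - 4/3b^5 - 10b^4 - 40/3b^3 + 4/3b^2 + 8/3b + 2 to the basis.

The other S-polynomials (S(f_1,h_4), S(f_2,h_4), S(h_3,h_4), S(f_1,h_5), S(f_2,h_5), S(h_3,h_5), S(h_4,h_5)) all reduce to 0 modulo the current basis, so we have a Gröbner basis.
Inter-reduce: drop elements whose leading term is divisible by another's, tail-reduce, and make monic.
Reduced Gröbner basis: {a - 8b^8 + 16/3b^6 + 12b^5 - 2/3b^4 - 5b^3 - 14/3b^2 + 2/3b + 4/3, b^9 - 2/3b^7 - 3/2b^6 + 1/12b^5 + 5/8b^4 + 5/6b^3 - 1/12b^2 - 1/6b - 1/8}.
Label its elements g_1 = a - 8b^8 + 16/3b^6 + 12b^5 - 2/3b^4 - 5b^3 - 14/3b^2 + 2/3b + 4/3, g_2 = b^9 - 2/3b^7 - 3/2b^6 + 1/12b^5 + 5/8b^4 + 5/6b^3 - 1/12b^2 - 1/6b - 1/8.

Reduce p = 3ab^2 - 11a + 88b^8 - 176/3b^6 - 132b^5 + 40/3b^4 + 55b^3 + 154/3b^2 - 31/3b - 44/3 modulo G:
  leading term ab^2: subtract (3b^2)·g_1 from 3ab^2 - 11a + 88b^8 - 176/3b^6 - 132b^5 + 40/3b^4 + 55b^3 + 154/3b^2 - 31/3b - 44/3 → -11a + 24b^10 + 72b^8 - 36b^7 - 170/3b^6 - 117b^5 + 82/3b^4 + 53b^3 + 142/3b^2 - 31/3b - 44/3
  leading term a: subtract (-11)·g_1 from -11a + 24b^10 + 72b^8 - 36b^7 - 170/3b^6 - 117b^5 + 82/3b^4 + 53b^3 + 142/3b^2 - 31/3b - 44/3 → 24b^10 - 16b^8 - 36b^7 + 2b^6 + 15b^5 + 20b^4 - 2b^3 - 4b^2 - 3b
  leading term b^10: subtract (24b)·g_2 from 24b^10 - 16b^8 - 36b^7 + 2b^6 + 15b^5 + 20b^4 - 2b^3 - 4b^2 - 3b → 0
  normal form = 0.
Since the normal form is 0, p ∈ I.

3ab^2 - 11a + 88b^8 - 176/3b^6 - 132b^5 + 40/3b^4 + 55b^3 + 154/3b^2 - 31/3b - 44/3 lies in I (it reduces to 0).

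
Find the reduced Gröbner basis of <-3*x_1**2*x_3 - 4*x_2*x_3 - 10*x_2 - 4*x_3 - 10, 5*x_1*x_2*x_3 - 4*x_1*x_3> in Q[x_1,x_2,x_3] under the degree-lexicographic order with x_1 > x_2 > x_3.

G = {x_1**2*x_3 + 4/3*x_2*x_3 + 10/3*x_2 + 4/3*x_3 + 10/3, x_1*x_2**2 + 1/5*x_1*x_2 - 4/5*x_1, x_1*x_2*x_3 - 4/5*x_1*x_3, x_2**2*x_3 + 5/2*x_2**2 + 1/5*x_2*x_3 + 1/2*x_2 - 4/5*x_3 - 2}

f_1 = -3*x_1**2*x_3 - 4*x_2*x_3 - 10*x_2 - 4*x_3 - 10, LT = x_1**2*x_3.
f_2 = 5*x_1*x_2*x_3 - 4*x_1*x_3, LT = x_1*x_2*x_3.

S(f_1,f_2): lcm = x_1**2*x_2*x_3. S = 4/5*x_1**2*x_3 + 4/3*x_2**2*x_3 + 10/3*x_2**2 + 4/3*x_2*x_3 + 10/3*x_2.
  leading term x_1**2*x_3: subtract (-4/15)·f_1 from 4/5*x_1**2*x_3 + 4/3*x_2**2*x_3 + 10/3*x_2**2 + 4/3*x_2*x_3 + 10/3*x_2 → 4/3*x_2**2*x_3 + 10/3*x_2**2 + 4/15*x_2*x_3 + 2/3*x_2 - 16/15*x_3 - 8/3
  leading term x_2**2*x_3: no divisor's leading term divides it; move 4/3*x_2**2*x_3 to the remainder.
  leading term x_2**2: no divisor's leading term divides it; move 10/3*x_2**2 to the remainder.
  leading term x_2*x_3: no divisor's leading term divides it; move 4/15*x_2*x_3 to the remainder.
  leading term x_2: no divisor's leading term divides it; move 2/3*x_2 to the remainder.
  leading term x_3: no divisor's leading term divides it; move -16/15*x_3 to the remainder.
  leading term 1: no divisor's leading term divides it; move -8/3 to the remainder.
  remainder 4/3*x_2**2*x_3 + 10/3*x_2**2 + 4/15*x_2*x_3 + 2/3*x_2 - 16/15*x_3 - 8/3 ≠ 0; add g_3 = 4/3*x_2**2*x_3 + 10/3*x_2**2 + 4/15*x_2*x_3 + 2/3*x_2 - 16/15*x_3 - 8/3 to the basis.

S(f_1,g_3): lcm = x_1**2*x_2**2*x_3. S = -5/2*x_1**2*x_2**2 - 1/5*x_1**2*x_2*x_3 + 4/3*x_2**3*x_3 - 1/2*x_1**2*x_2 + 4/5*x_1**2*x_3 + 10/3*x_2**3 + 4/3*x_2**2*x_3 + 2*x_1**2 + 10/3*x_2**2.
  leading term x_1**2*x_2**2: no divisor's leading term divides it; move -5/2*x_1**2*x_2**2 to the remainder.
  leading term x_1**2*x_2*x_3: subtract (1/15*x_2)·f_1 from -1/5*x_1**2*x_2*x_3 + 4/3*x_2**3*x_3 - 1/2*x_1**2*x_2 + 4/5*x_1**2*x_3 + 10/3*x_2**3 + 4/3*x_2**2*x_3 + 2*x_1**2 + 10/3*x_2**2 → 4/3*x_2**3*x_3 - 1/2*x_1**2*x_2 + 4/5*x_1**2*x_3 + 10/3*x_2**3 + 8/5*x_2**2*x_3 + 2*x_1**2 + 4*x_2**2 + 4/15*x_2*x_3 + 2/3*x_2
  leading term x_2**3*x_3: subtract (x_2)·g_3 from 4/3*x_2**3*x_3 - 1/2*x_1**2*x_2 + 4/5*x_1**2*x_3 + 10/3*x_2**3 + 8/5*x_2**2*x_3 + 2*x_1**2 + 4*x_2**2 + 4/15*x_2*x_3 + 2/3*x_2 → -1/2*x_1**2*x_2 + 4/5*x_1**2*x_3 + 4/3*x_2**2*x_3 + 2*x_1**2 + 10/3*x_2**2 + 4/3*x_2*x_3 + 10/3*x_2
  leading term x_1**2*x_2: no divisor's leading term divides it; move -1/2*x_1**2*x_2 to the remainder.
  leading term x_1**2*x_3: subtract (-4/15)·f_1 from 4/5*x_1**2*x_3 + 4/3*x_2**2*x_3 + 2*x_1**2 + 10/3*x_2**2 + 4/3*x_2*x_3 + 10/3*x_2 → 4/3*x_2**2*x_3 + 2*x_1**2 + 10/3*x_2**2 + 4/15*x_2*x_3 + 2/3*x_2 - 16/15*x_3 - 8/3
  leading term x_2**2*x_3: subtract (1)·g_3 from 4/3*x_2**2*x_3 + 2*x_1**2 + 10/3*x_2**2 + 4/15*x_2*x_3 + 2/3*x_2 - 16/15*x_3 - 8/3 → 2*x_1**2
  leading term x_1**2: no divisor's leading term divides it; move 2*x_1**2 to the remainder.
  remainder -5/2*x_1**2*x_2**2 - 1/2*x_1**2*x_2 + 2*x_1**2 ≠ 0; add g_4 = -5/2*x_1**2*x_2**2 - 1/2*x_1**2*x_2 + 2*x_1**2 to the basis.

S(f_2,g_3): lcm = x_1*x_2**2*x_3. S = -5/2*x_1*x_2**2 - x_1*x_2*x_3 - 1/2*x_1*x_2 + 4/5*x_1*x_3 + 2*x_1.
  leading term x_1*x_2**2: no divisor's leading term divides it; move -5/2*x_1*x_2**2 to the remainder.
  leading term x_1*x_2*x_3: subtract (-1/5)·f_2 from -x_1*x_2*x_3 - 1/2*x_1*x_2 + 4/5*x_1*x_3 + 2*x_1 → -1/2*x_1*x_2 + 2*x_1
  leading term x_1*x_2: no divisor's leading term divides it; move -1/2*x_1*x_2 to the remainder.
  leading term x_1: no divisor's leading term divides it; move 2*x_1 to the remainder.
  remainder -5/2*x_1*x_2**2 - 1/2*x_1*x_2 + 2*x_1 ≠ 0; add g_5 = -5/2*x_1*x_2**2 - 1/2*x_1*x_2 + 2*x_1 to the basis.

The other S-polynomials (S(f_1,g_4), S(f_2,g_4), S(g_3,g_4), S(f_1,g_5), S(f_2,g_5), S(g_3,g_5), S(g_4,g_5)) all reduce to 0 modulo the current basis, so we have a Gröbner basis.
Inter-reduce: drop elements whose leading term is divisible by another's, tail-reduce, and make monic.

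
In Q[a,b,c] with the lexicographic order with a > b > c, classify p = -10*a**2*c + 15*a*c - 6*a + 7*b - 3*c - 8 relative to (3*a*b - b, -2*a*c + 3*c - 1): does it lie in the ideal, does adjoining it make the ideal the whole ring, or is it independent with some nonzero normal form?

First compute the reduced Gröbner basis of I by Buchberger's algorithm.
f_1 = 3*a*b - b, LT = a*b.
f_2 = -2*a*c + 3*c - 1, LT = a*c.

S(f_1,f_2): lcm = a*b*c. S = 7/6*b*c - 1/2*b.
  reduce S modulo (f_1, f_2):
  remainder 7/6*b*c - 1/2*b ≠ 0; add h_3 = 7/6*b*c - 1/2*b to the basis.

The other S-polynomials (S(f_1,h_3), S(f_2,h_3)) all reduce to 0 modulo the current basis, so we have a Gröbner basis.
Inter-reduce: drop elements whose leading term is divisible by another's, tail-reduce, and make monic.
Reduced Gröbner basis: {a*b - 1/3*b, a*c - 3/2*c + 1/2, b*c - 3/7*b}.
Label its elements g_1 = a*b - 1/3*b, g_2 = a*c - 3/2*c + 1/2, g_3 = b*c - 3/7*b.

Reduce p = -10*a**2*c + 15*a*c - 6*a + 7*b - 3*c - 8 modulo G:
  leading term a**2*c: subtract (-10*a)·g_2 from -10*a**2*c + 15*a*c - 6*a + 7*b - 3*c - 8 → -a + 7*b - 3*c - 8
  leading term a: no divisor's leading term divides it; move -a to the remainder.
  leading term b: no divisor's leading term divides it; move 7*b to the remainder.
  leading term c: no divisor's leading term divides it; move -3*c to the remainder.
  leading term 1: no divisor's leading term divides it; move -8 to the remainder.
  normal form = -a + 7*b - 3*c - 8.
The normal form is nonzero, so p ∉ I. Since p minus its normal form lies in I, I + (p) = I + (r) where r = -a + 7*b - 3*c - 8; decide whether this ideal is the whole ring.
Run Buchberger on G together with r (pairs among the g_i already reduce to 0 since G is a Gröbner basis):
g_1 = a*b - 1/3*b, LT = a*b.
g_2 = a*c - 3/2*c + 1/2, LT = a*c.
g_3 = b*c - 3/7*b, LT = b*c.
r = -a + 7*b - 3*c - 8, LT = a.

S(g_1,r): lcm = a*b. S = 7*b**2 - 3*b*c - 25/3*b.
  reduce S modulo (g_1, g_2, g_3, r):
  remainder 7*b**2 - 202/21*b ≠ 0; add m_5 = 7*b**2 - 202/21*b to the basis.

S(g_2,r): lcm = a*c. S = 7*b*c - 3*c**2 - 19/2*c + 1/2.
  reduce S modulo (g_1, g_2, g_3, r, m_5):
  remainder 3*b - 3*c**2 - 19/2*c + 1/2 ≠ 0; add m_6 = 3*b - 3*c**2 - 19/2*c + 1/2 to the basis.

S(g_3,m_6): lcm = b*c. S = -3/7*b + c**3 + 19/6*c**2 - 1/6*c.
  reduce S modulo (g_1, g_2, g_3, r, m_5, m_6):
  remainder c**3 + 115/42*c**2 - 32/21*c + 1/14 ≠ 0; add m_7 = c**3 + 115/42*c**2 - 32/21*c + 1/14 to the basis.

The other S-polynomials (S(g_1,g_2), S(g_1,g_3), S(g_2,g_3), S(g_3,r), S(g_1,m_5), S(g_2,m_5), S(g_3,m_5), S(r,m_5), S(g_1,m_6), S(g_2,m_6), S(r,m_6), S(m_5,m_6), S(g_1,m_7), S(g_2,m_7), S(g_3,m_7), S(r,m_7), S(m_5,m_7), S(m_6,m_7)) all reduce to 0 modulo the current basis, so we have a Gröbner basis.
Inter-reduce: drop elements whose leading term is divisible by another's, tail-reduce, and make monic.
Reduced Gröbner basis: {a - 7*c**2 - 115/6*c + 55/6, b - c**2 - 19/6*c + 1/6, c**3 + 115/42*c**2 - 32/21*c + 1/14}.
The reduced Gröbner basis of I + (p) is {a - 7*c**2 - 115/6*c + 55/6, b - c**2 - 19/6*c + 1/6, c**3 + 115/42*c**2 - 32/21*c + 1/14} ≠ {1}, a proper ideal, so the enlarged system stays consistent: p is independent of I, with normal form -a + 7*b - 3*c - 8.

-10*a**2*c + 15*a*c - 6*a + 7*b - 3*c - 8 is independent of I; its normal form modulo I is -a + 7*b - 3*c - 8.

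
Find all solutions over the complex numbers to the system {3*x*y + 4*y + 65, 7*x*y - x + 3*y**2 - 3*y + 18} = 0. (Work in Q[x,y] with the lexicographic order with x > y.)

Compute a lex Gröbner basis by Buchberger's algorithm.
f_1 = 3*x*y + 4*y + 65, LT = x*y.
f_2 = 7*x*y - x + 3*y**2 - 3*y + 18, LT = x*y.

S(f_1,f_2): lcm = x*y. S = 1/7*x - 3/7*y**2 + 37/21*y + 401/21.
  leading term x: no divisor's leading term divides it; move 1/7*x to the remainder.
  leading term y**2: no divisor's leading term divides it; move -3/7*y**2 to the remainder.
  leading term y: no divisor's leading term divides it; move 37/21*y to the remainder.
  leading term 1: no divisor's leading term divides it; move 401/21 to the remainder.
  remainder 1/7*x - 3/7*y**2 + 37/21*y + 401/21 ≠ 0; add h_3 = 1/7*x - 3/7*y**2 + 37/21*y + 401/21 to the basis.

S(f_1,h_3): lcm = x*y. S = 3*y**3 - 37/3*y**2 - 397/3*y + 65/3.
  leading term y**3: no divisor's leading term divides it; move 3*y**3 to the remainder.
  leading term y**2: no divisor's leading term divides it; move -37/3*y**2 to the remainder.
  leading term y: no divisor's leading term divides it; move -397/3*y to the remainder.
  leading term 1: no divisor's leading term divides it; move 65/3 to the remainder.
  remainder 3*y**3 - 37/3*y**2 - 397/3*y + 65/3 ≠ 0; add h_4 = 3*y**3 - 37/3*y**2 - 397/3*y + 65/3 to the basis.

S(f_2,h_3): lcm = x*y. S = -1/7*x + 3*y**3 - 250/21*y**2 - 2816/21*y + 18/7.
  leading term x: subtract (-1)·h_3 from -1/7*x + 3*y**3 - 250/21*y**2 - 2816/21*y + 18/7 → 3*y**3 - 37/3*y**2 - 397/3*y + 65/3
  leading term y**3: subtract (1)·h_4 from 3*y**3 - 37/3*y**2 - 397/3*y + 65/3 → 0
  remainder 0.

S(f_1,h_4): lcm = x*y**3. S = 37/9*x*y**2 + 397/9*x*y - 65/9*x + 4/3*y**3 + 65/3*y**2.
  leading term x*y**2: subtract (37/27*y)·f_1 from 37/9*x*y**2 + 397/9*x*y - 65/9*x + 4/3*y**3 + 65/3*y**2 → 397/9*x*y - 65/9*x + 4/3*y**3 + 437/27*y**2 - 2405/27*y
  leading term x*y: subtract (397/27)·f_1 from 397/9*x*y - 65/9*x + 4/3*y**3 + 437/27*y**2 - 2405/27*y → -65/9*x + 4/3*y**3 + 437/27*y**2 - 1331/9*y - 25805/27
  leading term x: subtract (-455/9)·h_3 from -65/9*x + 4/3*y**3 + 437/27*y**2 - 1331/9*y - 25805/27 → 4/3*y**3 - 148/27*y**2 - 1588/27*y + 260/27
  leading term y**3: subtract (4/9)·h_4 from 4/3*y**3 - 148/27*y**2 - 1588/27*y + 260/27 → 0
  remainder 0.

S(f_2,h_4): lcm = x*y**3. S = 250/63*x*y**2 + 397/9*x*y - 65/9*x + 3/7*y**4 - 3/7*y**3 + 18/7*y**2.
  leading term x*y**2: subtract (250/189*y)·f_1 from 250/63*x*y**2 + 397/9*x*y - 65/9*x + 3/7*y**4 - 3/7*y**3 + 18/7*y**2 → 397/9*x*y - 65/9*x + 3/7*y**4 - 3/7*y**3 - 514/189*y**2 - 16250/189*y
  leading term x*y: subtract (397/27)·f_1 from 397/9*x*y - 65/9*x + 3/7*y**4 - 3/7*y**3 - 514/189*y**2 - 16250/189*y → -65/9*x + 3/7*y**4 - 3/7*y**3 - 514/189*y**2 - 9122/63*y - 25805/27
  leading term x: subtract (-455/9)·h_3 from -65/9*x + 3/7*y**4 - 3/7*y**3 - 514/189*y**2 - 9122/63*y - 25805/27 → 3/7*y**4 - 3/7*y**3 - 4609/189*y**2 - 10531/189*y + 260/27
  leading term y**4: subtract (1/7*y)·h_4 from 3/7*y**4 - 3/7*y**3 - 4609/189*y**2 - 10531/189*y + 260/27 → 4/3*y**3 - 148/27*y**2 - 1588/27*y + 260/27
  leading term y**3: subtract (4/9)·h_4 from 4/3*y**3 - 148/27*y**2 - 1588/27*y + 260/27 → 0
  remainder 0.

S(h_3,h_4): leading monomials are coprime, so the S-polynomial reduces to 0 (Buchberger's first criterion).
Every S-polynomial of the final basis reduces to 0, so we have a Gröbner basis.
Inter-reduce: drop elements whose leading term is divisible by another's, tail-reduce, and make monic.
Reduced Gröbner basis: {x - 3*y**2 + 37/3*y + 401/3, y**3 - 37/9*y**2 - 397/9*y + 65/9}.

The lex basis is triangular: the last element involves only y. Solving y**3 - 37/9*y**2 - 397/9*y + 65/9 = 0 gives y ∈ {-5, 41/9 - 2*sqrt(391)/9, 2*sqrt(391)/9 + 41/9}; substituting each value into the earlier elements determines the remaining variables.
  y = -5: the earlier basis element becomes x - 3 = 0, giving x = 3 — point (3, -5).
  y = 41/9 - 2*sqrt(391)/9: the earlier basis element becomes x + 10*sqrt(391)/3 + 209/3 = 0, giving x = -209/3 - 10*sqrt(391)/3 — point (-209/3 - 10*sqrt(391)/3, 41/9 - 2*sqrt(391)/9).
  y = 2*sqrt(391)/9 + 41/9: the earlier basis element becomes x - 10*sqrt(391)/3 + 209/3 = 0, giving x = -209/3 + 10*sqrt(391)/3 — point (-209/3 + 10*sqrt(391)/3, 2*sqrt(391)/9 + 41/9).
Check: every point annihilates each of the original generators.

{(3, -5), (-209/3 - 10*sqrt(391)/3, 41/9 - 2*sqrt(391)/9), (-209/3 + 10*sqrt(391)/3, 2*sqrt(391)/9 + 41/9)}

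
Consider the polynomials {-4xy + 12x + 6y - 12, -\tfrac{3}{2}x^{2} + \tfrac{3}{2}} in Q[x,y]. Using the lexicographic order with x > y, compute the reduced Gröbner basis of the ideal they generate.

f_1 = -4xy + 12x + 6y - 12, LT = xy.
f_2 = -\tfrac{3}{2}x^{2} + \tfrac{3}{2}, LT = x^{2}.

S(f_1,f_2): lcm = x^{2}y. S = -3x^{2} - \tfrac{3}{2}xy + 3x + y.
  leading term x^{2}: subtract (2)·f_2 from -3x^{2} - \tfrac{3}{2}xy + 3x + y → -\tfrac{3}{2}xy + 3x + y - 3
  leading term xy: subtract (\tfrac{3}{8})·f_1 from -\tfrac{3}{2}xy + 3x + y - 3 → -\tfrac{3}{2}x - \tfrac{5}{4}y + \tfrac{3}{2}
  leading term x: no divisor's leading term divides it; move -\tfrac{3}{2}x to the remainder.
  leading term y: no divisor's leading term divides it; move -\tfrac{5}{4}y to the remainder.
  leading term 1: no divisor's leading term divides it; move \tfrac{3}{2} to the remainder.
  remainder -\tfrac{3}{2}x - \tfrac{5}{4}y + \tfrac{3}{2} ≠ 0; add g_3 = -\tfrac{3}{2}x - \tfrac{5}{4}y + \tfrac{3}{2} to the basis.

S(f_1,g_3): lcm = xy. S = -3x - \tfrac{5}{6}y^{2} - \tfrac{1}{2}y + 3.
  leading term x: subtract (2)·g_3 from -3x - \tfrac{5}{6}y^{2} - \tfrac{1}{2}y + 3 → -\tfrac{5}{6}y^{2} + 2y
  leading term y^{2}: no divisor's leading term divides it; move -\tfrac{5}{6}y^{2} to the remainder.
  leading term y: no divisor's leading term divides it; move 2y to the remainder.
  remainder -\tfrac{5}{6}y^{2} + 2y ≠ 0; add g_4 = -\tfrac{5}{6}y^{2} + 2y to the basis.

The other S-polynomials (S(f_2,g_3), S(f_1,g_4), S(f_2,g_4), S(g_3,g_4)) all reduce to 0 modulo the current basis, so we have a Gröbner basis.
Inter-reduce: drop elements whose leading term is divisible by another's, tail-reduce, and make monic.

G = {x + \tfrac{5}{6}y - 1, y^{2} - \tfrac{12}{5}y}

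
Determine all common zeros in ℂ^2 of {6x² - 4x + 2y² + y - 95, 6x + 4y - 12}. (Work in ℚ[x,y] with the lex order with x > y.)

Compute a lex Gröbner basis by Buchberger's algorithm.
f_1 = 6x² - 4x + 2y² + y - 95, LT = x².
f_2 = 6x + 4y - 12, LT = x.

S(f_1,f_2): lcm = x². S = -⅔xy + 4/3x + ⅓y² + ⅙y - 95/6.
  leading term xy: subtract (-1/9y)·f_2 from -⅔xy + 4/3x + ⅓y² + ⅙y - 95/6 → 4/3x + 7/9y² - 7/6y - 95/6
  leading term x: subtract (2/9)·f_2 from 4/3x + 7/9y² - 7/6y - 95/6 → 7/9y² - 37/18y - 79/6
  leading term y²: no divisor's leading term divides it; move 7/9y² to the remainder.
  leading term y: no divisor's leading term divides it; move -37/18y to the remainder.
  leading term 1: no divisor's leading term divides it; move -79/6 to the remainder.
  remainder 7/9y² - 37/18y - 79/6 ≠ 0; add h_3 = 7/9y² - 37/18y - 79/6 to the basis.

The other S-polynomials (S(f_1,h_3), S(f_2,h_3)) all reduce to 0 modulo the current basis, so we have a Gröbner basis.
Inter-reduce: drop elements whose leading term is divisible by another's, tail-reduce, and make monic.
Reduced Gröbner basis: {x + ⅔y - 2, y² - 37/14y - 237/14}.

Elimination: the polynomial y² - 37/14y - 237/14 lies in the elimination ideal for y, so y ∈ {-3, 79/14}. For each such y, the remaining basis elements (now univariate) give the rest of the solution.
  y = -3: the earlier basis element becomes x - 4 = 0, giving x = 4 — point (4, -3).
  y = 79/14: the earlier basis element becomes x + 37/21 = 0, giving x = -37/21 — point (-37/21, 79/14).

{(4, -3), (-37/21, 79/14)}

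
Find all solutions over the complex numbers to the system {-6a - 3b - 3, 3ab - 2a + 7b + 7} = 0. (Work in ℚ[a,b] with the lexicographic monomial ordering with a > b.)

Compute a lex Gröbner basis by Buchberger's algorithm.
f_1 = -6a - 3b - 3, LT = a.
f_2 = 3ab - 2a + 7b + 7, LT = ab.

S(f_1,f_2): lcm = ab. S = ⅔a + ½b² - 11/6b - 7/3.
  leading term a: subtract (-1/9)·f_1 from ⅔a + ½b² - 11/6b - 7/3 → ½b² - 13/6b - 8/3
  leading term b²: no divisor's leading term divides it; move ½b² to the remainder.
  leading term b: no divisor's leading term divides it; move -13/6b to the remainder.
  leading term 1: no divisor's leading term divides it; move -8/3 to the remainder.
  remainder ½b² - 13/6b - 8/3 ≠ 0; add h_3 = ½b² - 13/6b - 8/3 to the basis.

The other S-polynomials (S(f_1,h_3), S(f_2,h_3)) all reduce to 0 modulo the current basis, so we have a Gröbner basis.
Inter-reduce: drop elements whose leading term is divisible by another's, tail-reduce, and make monic.
Reduced Gröbner basis: {a + ½b + ½, b² - 13/3b - 16/3}.

From the last basis element, b² - 13/3b - 16/3 = 0, so b takes values in {-1, 16/3}. Each choice, substituted upward through the basis, yields the corresponding point(s) of the solution set.
  b = -1: the earlier basis element becomes a = 0, giving a = 0 — point (0, -1).
  b = 16/3: the earlier basis element becomes a + 19/6 = 0, giving a = -19/6 — point (-19/6, 16/3).
This is the nonlinear analogue of row-reducing a linear system.

{(0, -1), (-19/6, 16/3)}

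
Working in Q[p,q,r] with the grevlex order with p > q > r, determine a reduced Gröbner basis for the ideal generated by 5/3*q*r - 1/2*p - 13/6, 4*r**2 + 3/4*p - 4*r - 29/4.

f_1 = 5/3*q*r - 1/2*p - 13/6, LT = q*r.
f_2 = 4*r**2 + 3/4*p - 4*r - 29/4, LT = r**2.

S(f_1,f_2): lcm = q*r**2. S = -3/16*p*q - 3/10*p*r + q*r + 29/16*q - 13/10*r.
  reduce S modulo (f_1, f_2):
  remainder -3/16*p*q - 3/10*p*r + 3/10*p + 29/16*q - 13/10*r + 13/10 ≠ 0; add g_3 = -3/16*p*q - 3/10*p*r + 3/10*p + 29/16*q - 13/10*r + 13/10 to the basis.

The other S-polynomials (S(f_1,g_3), S(f_2,g_3)) all reduce to 0 modulo the current basis, so we have a Gröbner basis.

G = {p*q + 8/5*p*r - 8/5*p - 29/3*q + 104/15*r - 104/15, q*r - 3/10*p - 13/10, r**2 + 3/16*p - r - 29/16}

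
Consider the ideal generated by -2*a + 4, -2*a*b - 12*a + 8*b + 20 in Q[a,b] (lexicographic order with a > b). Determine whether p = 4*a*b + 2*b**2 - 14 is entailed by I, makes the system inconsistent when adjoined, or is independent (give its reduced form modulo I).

First compute the reduced Gröbner basis of I by Buchberger's algorithm.
f_1 = -2*a + 4, LT = a.
f_2 = -2*a*b - 12*a + 8*b + 20, LT = a*b.

S(f_1,f_2): lcm = a*b. S = -6*a + 2*b + 10.
  reduce S modulo (f_1, f_2):
  remainder 2*b - 2 ≠ 0; add h_3 = 2*b - 2 to the basis.

The other S-polynomials (S(f_1,h_3), S(f_2,h_3)) all reduce to 0 modulo the current basis, so we have a Gröbner basis.
Inter-reduce: drop elements whose leading term is divisible by another's, tail-reduce, and make monic.
Reduced Gröbner basis: {a - 2, b - 1}.
Label its elements g_1 = a - 2, g_2 = b - 1.

Reduce p = 4*a*b + 2*b**2 - 14 modulo G:
  leading term a*b: subtract (4*b)·g_1 from 4*a*b + 2*b**2 - 14 → 2*b**2 + 8*b - 14
  leading term b**2: subtract (2*b)·g_2 from 2*b**2 + 8*b - 14 → 10*b - 14
  leading term b: subtract (10)·g_2 from 10*b - 14 → -4
  leading term 1: no divisor's leading term divides it; move -4 to the remainder.
  normal form = -4.
The normal form is nonzero, so p ∉ I. Since p minus its normal form lies in I, I + (p) = I + (r) where r = -4; decide whether this ideal is the whole ring.
Here r = -4 is a nonzero constant, hence a unit: 1 ∈ I + (p), the Gröbner basis of I + (p) is {1}, and the enlarged system has no common solution — adjoining p is inconsistent.

The remainder on division by a Gröbner basis is unique — it is the normal form.

Adjoining 4*a*b + 2*b**2 - 14 makes the ideal the whole ring: the system is inconsistent.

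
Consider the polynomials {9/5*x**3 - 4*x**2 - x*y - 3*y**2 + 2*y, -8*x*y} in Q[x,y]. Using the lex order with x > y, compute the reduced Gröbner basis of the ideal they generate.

G = {x**3 - 20/9*x**2 - 5/3*y**2 + 10/9*y, x*y, y**3 - 2/3*y**2}

f_1 = 9/5*x**3 - 4*x**2 - x*y - 3*y**2 + 2*y, LT = x**3.
f_2 = -8*x*y, LT = x*y.

S(f_1,f_2): lcm = x**3*y. S = -20/9*x**2*y - 5/9*x*y**2 - 5/3*y**3 + 10/9*y**2.
  reduce S modulo (f_1, f_2):
  remainder -5/3*y**3 + 10/9*y**2 ≠ 0; add g_3 = -5/3*y**3 + 10/9*y**2 to the basis.

The other S-polynomials (S(f_1,g_3), S(f_2,g_3)) all reduce to 0 modulo the current basis, so we have a Gröbner basis.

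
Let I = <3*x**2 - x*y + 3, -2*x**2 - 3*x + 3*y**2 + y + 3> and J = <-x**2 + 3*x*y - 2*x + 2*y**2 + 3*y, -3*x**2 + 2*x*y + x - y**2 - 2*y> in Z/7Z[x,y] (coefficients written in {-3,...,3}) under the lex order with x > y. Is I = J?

For a fixed monomial order, each ideal has a unique reduced Gröbner basis; comparing bases decides equality.
Buchberger on the first generating set:
f_1 = 3*x**2 - x*y + 3, LT = x**2.
f_2 = -2*x**2 - 3*x + 3*y**2 + y + 3, LT = x**2.

S(f_1,f_2): lcm = x**2. S = 2*x*y + 2*x - 2*y**2 - 3*y - 1.
  leading term x*y: no divisor's leading term divides it; move 2*x*y to the remainder.
  leading term x: no divisor's leading term divides it; move 2*x to the remainder.
  leading term y**2: no divisor's leading term divides it; move -2*y**2 to the remainder.
  leading term y: no divisor's leading term divides it; move -3*y to the remainder.
  leading term 1: no divisor's leading term divides it; move -1 to the remainder.
  remainder 2*x*y + 2*x - 2*y**2 - 3*y - 1 ≠ 0; add g_3 = 2*x*y + 2*x - 2*y**2 - 3*y - 1 to the basis.

S(f_1,g_3): lcm = x**2*y. S = -x**2 + 3*x*y**2 - 2*x*y - 3*x + y.
  leading term x**2: subtract (2)·f_1 from -x**2 + 3*x*y**2 - 2*x*y - 3*x + y → 3*x*y**2 - 3*x + y + 1
  leading term x*y**2: subtract (-2*y)·g_3 from 3*x*y**2 - 3*x + y + 1 → -3*x*y - 3*x + 3*y**3 + y**2 - y + 1
  leading term x*y: subtract (2)·g_3 from -3*x*y - 3*x + 3*y**3 + y**2 - y + 1 → 3*y**3 - 2*y**2 - 2*y + 3
  leading term y**3: no divisor's leading term divides it; move 3*y**3 to the remainder.
  leading term y**2: no divisor's leading term divides it; move -2*y**2 to the remainder.
  leading term y: no divisor's leading term divides it; move -2*y to the remainder.
  leading term 1: no divisor's leading term divides it; move 3 to the remainder.
  remainder 3*y**3 - 2*y**2 - 2*y + 3 ≠ 0; add g_4 = 3*y**3 - 2*y**2 - 2*y + 3 to the basis.

The other S-polynomials (S(f_2,g_3), S(f_1,g_4), S(f_2,g_4), S(g_3,g_4)) all reduce to 0 modulo the current basis, so we have a Gröbner basis.
Inter-reduce: drop elements whose leading term is divisible by another's, tail-reduce, and make monic.
Reduced Gröbner basis: {x**2 - 2*x + 2*y**2 + 3*y + 2, x*y + x - y**2 + 2*y + 3, y**3 - 3*y**2 - 3*y + 1}.

Buchberger on the second generating set:
h_1 = -x**2 + 3*x*y - 2*x + 2*y**2 + 3*y, LT = x**2.
h_2 = -3*x**2 + 2*x*y + x - y**2 - 2*y, LT = x**2.

S(h_1,h_2): lcm = x**2. S = y.
  leading term y: no divisor's leading term divides it; move y to the remainder.
  remainder y ≠ 0; add k_3 = y to the basis.

The other S-polynomials (S(h_1,k_3), S(h_2,k_3)) all reduce to 0 modulo the current basis, so we have a Gröbner basis.
Inter-reduce: drop elements whose leading term is divisible by another's, tail-reduce, and make monic.
Reduced Gröbner basis: {x**2 + 2*x, y}.

Since the reduced bases disagree, the two ideals are not the same.

No, the ideals differ.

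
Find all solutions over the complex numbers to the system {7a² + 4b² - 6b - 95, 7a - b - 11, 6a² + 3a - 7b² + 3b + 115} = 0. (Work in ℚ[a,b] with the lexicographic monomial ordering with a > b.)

{(1, -4)}

Compute a lex Gröbner basis by Buchberger's algorithm.
f_1 = 7a² + 4b² - 6b - 95, LT = a².
f_2 = 7a - b - 11, LT = a.
f_3 = 6a² + 3a - 7b² + 3b + 115, LT = a².

S(f_1,f_2): lcm = a². S = 1/7ab + 11/7a + 4/7b² - 6/7b - 95/7.
  leading term ab: subtract (1/49b)·f_2 from 1/7ab + 11/7a + 4/7b² - 6/7b - 95/7 → 11/7a + 29/49b² - 31/49b - 95/7
  leading term a: subtract (11/49)·f_2 from 11/7a + 29/49b² - 31/49b - 95/7 → 29/49b² - 20/49b - 544/49
  leading term b²: no divisor's leading term divides it; move 29/49b² to the remainder.
  leading term b: no divisor's leading term divides it; move -20/49b to the remainder.
  leading term 1: no divisor's leading term divides it; move -544/49 to the remainder.
  remainder 29/49b² - 20/49b - 544/49 ≠ 0; add h_4 = 29/49b² - 20/49b - 544/49 to the basis.

S(f_1,f_3): lcm = a². S = -½a + 73/42b² - 19/14b - 1375/42.
  leading term a: subtract (-1/14)·f_2 from -½a + 73/42b² - 19/14b - 1375/42 → 73/42b² - 10/7b - 704/21
  leading term b²: subtract (511/174)·h_4 from 73/42b² - 10/7b - 704/21 → -20/87b - 80/87
  leading term b: no divisor's leading term divides it; move -20/87b to the remainder.
  leading term 1: no divisor's leading term divides it; move -80/87 to the remainder.
  remainder -20/87b - 80/87 ≠ 0; add h_5 = -20/87b - 80/87 to the basis.

S(f_2,f_3): lcm = a². S = -1/7ab - 29/14a + 7/6b² - ½b - 115/6.
  leading term ab: subtract (-1/49b)·f_2 from -1/7ab - 29/14a + 7/6b² - ½b - 115/6 → -29/14a + 337/294b² - 71/98b - 115/6
  leading term a: subtract (-29/98)·f_2 from -29/14a + 337/294b² - 71/98b - 115/6 → 337/294b² - 50/49b - 3296/147
  leading term b²: subtract (337/174)·h_4 from 337/294b² - 50/49b - 3296/147 → -20/87b - 80/87
  leading term b: subtract (1)·h_5 from -20/87b - 80/87 → 0
  remainder 0.

S(f_1,h_4): leading monomials are coprime, so the S-polynomial reduces to 0 (Buchberger's first criterion).
S(f_2,h_4): leading monomials are coprime, so the S-polynomial reduces to 0 (Buchberger's first criterion).
S(f_3,h_4): leading monomials are coprime, so the S-polynomial reduces to 0 (Buchberger's first criterion).
S(f_1,h_5): leading monomials are coprime, so the S-polynomial reduces to 0 (Buchberger's first criterion).
S(f_2,h_5): leading monomials are coprime, so the S-polynomial reduces to 0 (Buchberger's first criterion).
S(f_3,h_5): leading monomials are coprime, so the S-polynomial reduces to 0 (Buchberger's first criterion).
S(h_4,h_5): lcm = b². S = -136/29b - 544/29.
  leading term b: subtract (102/5)·h_5 from -136/29b - 544/29 → 0
  remainder 0.

Every S-polynomial of the final basis reduces to 0, so we have a Gröbner basis.
Inter-reduce: drop elements whose leading term is divisible by another's, tail-reduce, and make monic.
Reduced Gröbner basis: {a - 1, b + 4}.

The lex basis is triangular: the last element involves only b. Solving b + 4 = 0 gives b ∈ {-4}; substituting each value into the earlier elements determines the remaining variables.
  b = -4: the earlier basis element becomes a - 1 = 0, giving a = 1 — point (1, -4).
Substituting each solution back into the original system confirms all equations vanish.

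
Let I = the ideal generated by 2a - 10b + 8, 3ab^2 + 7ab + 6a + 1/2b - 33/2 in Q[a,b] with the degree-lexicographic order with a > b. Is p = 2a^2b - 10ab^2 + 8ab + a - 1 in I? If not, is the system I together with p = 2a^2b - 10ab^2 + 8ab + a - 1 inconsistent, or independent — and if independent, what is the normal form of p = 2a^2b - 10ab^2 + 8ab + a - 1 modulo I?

2a^2b - 10ab^2 + 8ab + a - 1 is independent of I; its normal form modulo I is 5b - 5.

First compute the reduced Gröbner basis of I by Buchberger's algorithm.
f_1 = 2a - 10b + 8, LT = a.
f_2 = 3ab^2 + 7ab + 6a + 1/2b - 33/2, LT = ab^2.

S(f_1,f_2): lcm = ab^2. S = -5b^3 - 7/3ab + 4b^2 - 2a - 1/6b + 11/2.
  reduce S modulo (f_1, f_2):
  remainder -5b^3 - 23/3b^2 - 5/6b + 27/2 ≠ 0; add h_3 = -5b^3 - 23/3b^2 - 5/6b + 27/2 to the basis.

The other S-polynomials (S(f_1,h_3), S(f_2,h_3)) all reduce to 0 modulo the current basis, so we have a Gröbner basis.
Inter-reduce: drop elements whose leading term is divisible by another's, tail-reduce, and make monic.
Reduced Gröbner basis: {b^3 + 23/15b^2 + 1/6b - 27/10, a - 5b + 4}.
Label its elements g_1 = b^3 + 23/15b^2 + 1/6b - 27/10, g_2 = a - 5b + 4.

Reduce p = 2a^2b - 10ab^2 + 8ab + a - 1 modulo G:
  leading term a^2b: subtract (2ab)·g_2 from 2a^2b - 10ab^2 + 8ab + a - 1 → a - 1
  leading term a: subtract (1)·g_2 from a - 1 → 5b - 5
  leading term b: no divisor's leading term divides it; move 5b to the remainder.
  leading term 1: no divisor's leading term divides it; move -5 to the remainder.
  normal form = 5b - 5.
The normal form is nonzero, so p ∉ I. Since p minus its normal form lies in I, I + (p) = I + (r) where r = 5b - 5; decide whether this ideal is the whole ring.
Run Buchberger on G together with r (pairs among the g_i already reduce to 0 since G is a Gröbner basis):
g_1 = b^3 + 23/15b^2 + 1/6b - 27/10, LT = b^3.
g_2 = a - 5b + 4, LT = a.
r = 5b - 5, LT = b.

The S-polynomials (S(g_1,g_2), S(g_1,r), S(g_2,r)) all reduce to 0 modulo the current basis, so we have a Gröbner basis.
Inter-reduce: drop elements whose leading term is divisible by another's, tail-reduce, and make monic.
Reduced Gröbner basis: {a - 1, b - 1}.
The reduced Gröbner basis of I + (p) is {a - 1, b - 1} ≠ {1}, a proper ideal, so the enlarged system stays consistent: p is independent of I, with normal form 5b - 5.

The remainder on division by a Gröbner basis is unique — it is the normal form.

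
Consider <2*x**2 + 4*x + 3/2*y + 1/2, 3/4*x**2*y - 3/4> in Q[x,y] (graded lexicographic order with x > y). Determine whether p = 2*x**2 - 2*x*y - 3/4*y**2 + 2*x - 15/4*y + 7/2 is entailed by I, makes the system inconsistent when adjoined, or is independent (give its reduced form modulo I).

First compute the reduced Gröbner basis of I by Buchberger's algorithm.
f_1 = 2*x**2 + 4*x + 3/2*y + 1/2, LT = x**2.
f_2 = 3/4*x**2*y - 3/4, LT = x**2*y.

S(f_1,f_2): lcm = x**2*y. S = 2*x*y + 3/4*y**2 + 1/4*y + 1.
  leading term x*y: no divisor's leading term divides it; move 2*x*y to the remainder.
  leading term y**2: no divisor's leading term divides it; move 3/4*y**2 to the remainder.
  leading term y: no divisor's leading term divides it; move 1/4*y to the remainder.
  leading term 1: no divisor's leading term divides it; move 1 to the remainder.
  remainder 2*x*y + 3/4*y**2 + 1/4*y + 1 ≠ 0; add h_3 = 2*x*y + 3/4*y**2 + 1/4*y + 1 to the basis.

S(f_1,h_3): lcm = x**2*y. S = -3/8*x*y**2 + 15/8*x*y + 3/4*y**2 - 1/2*x + 1/4*y.
  leading term x*y**2: subtract (-3/16*y)·h_3 from -3/8*x*y**2 + 15/8*x*y + 3/4*y**2 - 1/2*x + 1/4*y → 9/64*y**3 + 15/8*x*y + 51/64*y**2 - 1/2*x + 7/16*y
  leading term y**3: no divisor's leading term divides it; move 9/64*y**3 to the remainder.
  leading term x*y: subtract (15/16)·h_3 from 15/8*x*y + 51/64*y**2 - 1/2*x + 7/16*y → 3/32*y**2 - 1/2*x + 13/64*y - 15/16
  leading term y**2: no divisor's leading term divides it; move 3/32*y**2 to the remainder.
  leading term x: no divisor's leading term divides it; move -1/2*x to the remainder.
  leading term y: no divisor's leading term divides it; move 13/64*y to the remainder.
  leading term 1: no divisor's leading term divides it; move -15/16 to the remainder.
  remainder 9/64*y**3 + 3/32*y**2 - 1/2*x + 13/64*y - 15/16 ≠ 0; add h_4 = 9/64*y**3 + 3/32*y**2 - 1/2*x + 13/64*y - 15/16 to the basis.

The other S-polynomials (S(f_2,h_3), S(f_1,h_4), S(f_2,h_4), S(h_3,h_4)) all reduce to 0 modulo the current basis, so we have a Gröbner basis.
Inter-reduce: drop elements whose leading term is divisible by another's, tail-reduce, and make monic.
Reduced Gröbner basis: {y**3 + 2/3*y**2 - 32/9*x + 13/9*y - 20/3, x**2 + 2*x + 3/4*y + 1/4, x*y + 3/8*y**2 + 1/8*y + 1/2}.
Label its elements g_1 = y**3 + 2/3*y**2 - 32/9*x + 13/9*y - 20/3, g_2 = x**2 + 2*x + 3/4*y + 1/4, g_3 = x*y + 3/8*y**2 + 1/8*y + 1/2.

Reduce p = 2*x**2 - 2*x*y - 3/4*y**2 + 2*x - 15/4*y + 7/2 modulo G:
  leading term x**2: subtract (2)·g_2 from 2*x**2 - 2*x*y - 3/4*y**2 + 2*x - 15/4*y + 7/2 → -2*x*y - 3/4*y**2 - 2*x - 21/4*y + 3
  leading term x*y: subtract (-2)·g_3 from -2*x*y - 3/4*y**2 - 2*x - 21/4*y + 3 → -2*x - 5*y + 4
  leading term x: no divisor's leading term divides it; move -2*x to the remainder.
  leading term y: no divisor's leading term divides it; move -5*y to the remainder.
  leading term 1: no divisor's leading term divides it; move 4 to the remainder.
  normal form = -2*x - 5*y + 4.
The normal form is nonzero, so p ∉ I. Since p minus its normal form lies in I, I + (p) = I + (r) where r = -2*x - 5*y + 4; decide whether this ideal is the whole ring.
Run Buchberger on G together with r (pairs among the g_i already reduce to 0 since G is a Gröbner basis):
g_1 = y**3 + 2/3*y**2 - 32/9*x + 13/9*y - 20/3, LT = y**3.
g_2 = x**2 + 2*x + 3/4*y + 1/4, LT = x**2.
g_3 = x*y + 3/8*y**2 + 1/8*y + 1/2, LT = x*y.
r = -2*x - 5*y + 4, LT = x.

S(g_2,r): lcm = x**2. S = -5/2*x*y + 4*x + 3/4*y + 1/4.
  leading term x*y: subtract (-5/2)·g_3 from -5/2*x*y + 4*x + 3/4*y + 1/4 → 15/16*y**2 + 4*x + 17/16*y + 3/2
  leading term y**2: no divisor's leading term divides it; move 15/16*y**2 to the remainder.
  leading term x: subtract (-2)·r from 4*x + 17/16*y + 3/2 → -143/16*y + 19/2
  leading term y: no divisor's leading term divides it; move -143/16*y to the remainder.
  leading term 1: no divisor's leading term divides it; move 19/2 to the remainder.
  remainder 15/16*y**2 - 143/16*y + 19/2 ≠ 0; add m_5 = 15/16*y**2 - 143/16*y + 19/2 to the basis.

S(g_3,r): lcm = x*y. S = -17/8*y**2 + 17/8*y + 1/2.
  leading term y**2: subtract (-34/15)·m_5 from -17/8*y**2 + 17/8*y + 1/2 → -272/15*y + 661/30
  leading term y: no divisor's leading term divides it; move -272/15*y to the remainder.
  leading term 1: no divisor's leading term divides it; move 661/30 to the remainder.
  remainder -272/15*y + 661/30 ≠ 0; add m_6 = -272/15*y + 661/30 to the basis.

S(g_1,m_5): lcm = y**3. S = 51/5*y**2 - 32/9*x - 391/45*y - 20/3.
  leading term y**2: subtract (272/25)·m_5 from 51/5*y**2 - 32/9*x - 391/45*y - 20/3 → -32/9*x + 19924/225*y - 8252/75
  leading term x: subtract (16/9)·r from -32/9*x + 19924/225*y - 8252/75 → 2436/25*y - 26356/225
  leading term y: subtract (-1827/340)·m_6 from 2436/25*y - 26356/225 → 1541/1224
  leading term 1: no divisor's leading term divides it; move 1541/1224 to the remainder.
  remainder 1541/1224 ≠ 0; add m_7 = 1541/1224 to the basis.

The other S-polynomials (S(g_1,g_2), S(g_1,g_3), S(g_1,r), S(g_2,g_3), S(g_2,m_5), S(g_3,m_5), S(r,m_5), S(g_1,m_6), S(g_2,m_6), S(g_3,m_6), S(r,m_6), S(m_5,m_6), S(g_1,m_7), S(g_2,m_7), S(g_3,m_7), S(r,m_7), S(m_5,m_7), S(m_6,m_7)) all reduce to 0 modulo the current basis, so we have a Gröbner basis.
Inter-reduce: drop elements whose leading term is divisible by another's, tail-reduce, and make monic.
Reduced Gröbner basis: {1}.
The reduced Gröbner basis of I + (p) is {1}: the ideal is the whole ring, so the enlarged system has no common solution — adjoining p is inconsistent.

Adjoining 2*x**2 - 2*x*y - 3/4*y**2 + 2*x - 15/4*y + 7/2 makes the ideal the whole ring: the system is inconsistent.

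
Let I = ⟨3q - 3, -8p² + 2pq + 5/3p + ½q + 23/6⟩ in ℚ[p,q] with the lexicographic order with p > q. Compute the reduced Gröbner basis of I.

G = {p² - 11/24p - 13/24, q - 1}

f_1 = 3q - 3, LT = q.
f_2 = -8p² + 2pq + 5/3p + ½q + 23/6, LT = p².

The S-polynomials (S(f_1,f_2)) all reduce to 0 modulo the current basis, so we have a Gröbner basis.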